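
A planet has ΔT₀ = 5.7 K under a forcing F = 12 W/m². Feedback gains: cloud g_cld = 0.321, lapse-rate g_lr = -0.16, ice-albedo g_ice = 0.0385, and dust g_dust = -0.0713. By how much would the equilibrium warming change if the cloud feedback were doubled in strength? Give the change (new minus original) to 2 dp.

3.81 K

Original: g = 0.1282, ΔT = 5.7/(1−0.1282) = 6.5382 K.
With doubled cloud: g' = 0.4492, ΔT' = 5.7/(1−0.4492) = 10.3486 K.
Change = 10.3486 − 6.5382 = 3.81 K.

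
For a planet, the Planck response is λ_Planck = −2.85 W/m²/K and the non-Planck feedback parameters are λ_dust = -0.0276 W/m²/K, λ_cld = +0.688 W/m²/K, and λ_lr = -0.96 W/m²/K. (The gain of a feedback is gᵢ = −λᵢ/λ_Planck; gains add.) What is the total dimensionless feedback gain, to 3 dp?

-0.105

Convert to gains: g_dust = -0.0276/2.85 = -0.009684; g_cld = 0.688/2.85 = 0.2414; g_lr = -0.96/2.85 = -0.3368.
Total gain g = -0.105084.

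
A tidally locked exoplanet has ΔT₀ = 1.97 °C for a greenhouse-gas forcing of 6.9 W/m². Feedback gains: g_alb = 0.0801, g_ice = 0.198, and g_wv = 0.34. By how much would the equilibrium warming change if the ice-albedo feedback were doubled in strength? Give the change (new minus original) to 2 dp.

5.55 °C

Original: g = 0.6181, ΔT = 1.97/(1−0.6181) = 5.1584 °C.
With doubled ice-albedo: g' = 0.8161, ΔT' = 1.97/(1−0.8161) = 10.7123 °C.
Change = 10.7123 − 5.1584 = 5.55 °C.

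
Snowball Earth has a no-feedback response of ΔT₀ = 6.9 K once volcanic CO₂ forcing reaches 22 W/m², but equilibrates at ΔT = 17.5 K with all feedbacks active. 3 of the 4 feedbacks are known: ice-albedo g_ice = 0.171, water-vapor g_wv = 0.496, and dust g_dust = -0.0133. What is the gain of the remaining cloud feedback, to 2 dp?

-0.05

Amplification A = ΔT/ΔT₀ = 17.5/6.9 = 2.536.
Total gain g = 1 − 1/A = 1 − 1/2.536 = 0.6057.
Known gains sum to 0.171 + 0.496 − 0.0133 = 0.6537.
g_cld = 0.6057 − 0.6537 = -0.05.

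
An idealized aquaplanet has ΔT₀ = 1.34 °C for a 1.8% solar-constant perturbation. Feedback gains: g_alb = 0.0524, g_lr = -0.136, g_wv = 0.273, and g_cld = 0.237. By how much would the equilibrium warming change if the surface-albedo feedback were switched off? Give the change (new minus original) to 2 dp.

Original: g = 0.4264, ΔT = 1.34/(1−0.4264) = 2.3361 °C.
Without surface-albedo: g' = 0.374, ΔT' = 1.34/(1−0.374) = 2.1406 °C.
Change = 2.1406 − 2.3361 = -0.20 °C.

-0.20 °C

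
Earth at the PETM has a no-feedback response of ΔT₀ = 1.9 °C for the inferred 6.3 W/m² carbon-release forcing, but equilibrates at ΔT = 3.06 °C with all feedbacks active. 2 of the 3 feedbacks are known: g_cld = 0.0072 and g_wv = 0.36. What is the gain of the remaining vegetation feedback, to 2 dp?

0.01

Amplification A = ΔT/ΔT₀ = 3.06/1.9 = 1.611.
Total gain g = 1 − 1/A = 1 − 1/1.611 = 0.3793.
Known gains sum to 0.0072 + 0.36 = 0.3672.
g_veg = 0.3793 − 0.3672 = 0.01.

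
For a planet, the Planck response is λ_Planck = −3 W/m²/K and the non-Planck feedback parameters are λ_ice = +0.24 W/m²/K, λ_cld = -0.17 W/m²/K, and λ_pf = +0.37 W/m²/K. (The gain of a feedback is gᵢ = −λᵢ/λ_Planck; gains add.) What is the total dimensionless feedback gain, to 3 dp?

0.147

Convert to gains: g_ice = 0.24/3 = 0.08; g_cld = -0.17/3 = -0.05667; g_pf = 0.37/3 = 0.1233.
Total gain g = 0.14663.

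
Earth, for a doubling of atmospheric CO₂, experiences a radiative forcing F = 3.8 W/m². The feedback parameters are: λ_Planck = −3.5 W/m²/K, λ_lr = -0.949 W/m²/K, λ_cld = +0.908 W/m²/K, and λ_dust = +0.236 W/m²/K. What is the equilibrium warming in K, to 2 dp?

1.15 K

Net feedback parameter λ = (−3.5) + (-0.949) + (+0.908) + (+0.236) = -3.305 W/m²/K.
ΔT = −F/λ = −3.8/(-3.305) = 1.15 K.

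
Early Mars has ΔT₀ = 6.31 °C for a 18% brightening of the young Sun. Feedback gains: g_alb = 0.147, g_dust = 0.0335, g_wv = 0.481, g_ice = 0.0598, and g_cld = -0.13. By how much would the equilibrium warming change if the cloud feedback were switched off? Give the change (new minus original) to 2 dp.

7.20 °C

Original: g = 0.5913, ΔT = 6.31/(1−0.5913) = 15.4392 °C.
Without cloud: g' = 0.7213, ΔT' = 6.31/(1−0.7213) = 22.6408 °C.
Change = 22.6408 − 15.4392 = 7.20 °C.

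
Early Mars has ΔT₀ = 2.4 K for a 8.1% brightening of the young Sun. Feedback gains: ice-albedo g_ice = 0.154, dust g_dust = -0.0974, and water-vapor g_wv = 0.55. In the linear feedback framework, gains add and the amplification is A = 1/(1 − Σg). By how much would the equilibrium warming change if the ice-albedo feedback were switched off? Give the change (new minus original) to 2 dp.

Original: g = 0.6066, ΔT = 2.4/(1−0.6066) = 6.1007 K.
Without ice-albedo: g' = 0.4526, ΔT' = 2.4/(1−0.4526) = 4.3844 K.
Change = 4.3844 − 6.1007 = -1.72 K.

-1.72 K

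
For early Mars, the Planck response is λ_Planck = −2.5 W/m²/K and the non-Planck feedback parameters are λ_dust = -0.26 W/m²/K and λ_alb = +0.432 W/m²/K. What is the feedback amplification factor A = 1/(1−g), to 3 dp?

1.074

Convert to gains: g_dust = -0.26/2.5 = -0.104; g_alb = 0.432/2.5 = 0.1728.
Total gain g = 0.0688.
A = 1/(1 − 0.0688) = 1.074.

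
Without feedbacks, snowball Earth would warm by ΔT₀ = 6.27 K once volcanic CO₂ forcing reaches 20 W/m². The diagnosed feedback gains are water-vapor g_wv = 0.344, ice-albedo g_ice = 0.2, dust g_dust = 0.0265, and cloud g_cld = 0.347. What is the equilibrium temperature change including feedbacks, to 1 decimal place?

76.0 K

Total gain g = 0.344 + 0.2 + 0.0265 + 0.347 = 0.9175.
Amplification A = 1/(1 − 0.9175) = 12.12.
ΔT = 6.27 × 12.12 = 76.0 K.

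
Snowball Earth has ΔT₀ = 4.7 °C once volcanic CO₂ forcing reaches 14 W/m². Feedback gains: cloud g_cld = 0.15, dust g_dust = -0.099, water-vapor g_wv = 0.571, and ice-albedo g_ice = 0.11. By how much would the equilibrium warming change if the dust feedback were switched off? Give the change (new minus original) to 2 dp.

10.27 °C

Original: g = 0.732, ΔT = 4.7/(1−0.732) = 17.5373 °C.
Without dust: g' = 0.831, ΔT' = 4.7/(1−0.831) = 27.8107 °C.
Change = 27.8107 − 17.5373 = 10.27 °C.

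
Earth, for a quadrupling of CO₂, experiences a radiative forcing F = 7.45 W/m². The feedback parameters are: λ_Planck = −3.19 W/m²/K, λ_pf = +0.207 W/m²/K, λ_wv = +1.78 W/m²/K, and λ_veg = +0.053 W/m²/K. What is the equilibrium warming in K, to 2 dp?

6.48 K

Net feedback parameter λ = (−3.19) + (+0.207) + (+1.78) + (+0.053) = -1.15 W/m²/K.
ΔT = −F/λ = −7.45/(-1.15) = 6.48 K.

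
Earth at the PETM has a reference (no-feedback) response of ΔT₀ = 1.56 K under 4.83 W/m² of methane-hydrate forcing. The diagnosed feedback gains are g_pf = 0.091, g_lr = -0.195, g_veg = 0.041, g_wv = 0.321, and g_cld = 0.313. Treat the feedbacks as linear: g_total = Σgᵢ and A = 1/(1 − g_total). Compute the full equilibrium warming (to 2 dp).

3.64 K

Total gain g = 0.091 − 0.195 + 0.041 + 0.321 + 0.313 = 0.571.
Amplification A = 1/(1 − 0.571) = 2.331.
ΔT = 1.56 × 2.331 = 3.64 K.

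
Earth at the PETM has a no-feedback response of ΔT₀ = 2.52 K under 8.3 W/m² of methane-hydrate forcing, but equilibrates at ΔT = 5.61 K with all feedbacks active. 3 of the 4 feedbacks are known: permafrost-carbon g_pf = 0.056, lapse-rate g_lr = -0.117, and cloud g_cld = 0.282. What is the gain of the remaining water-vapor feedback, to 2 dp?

0.33

Amplification A = ΔT/ΔT₀ = 5.61/2.52 = 2.226.
Total gain g = 1 − 1/A = 1 − 1/2.226 = 0.5508.
Known gains sum to 0.056 − 0.117 + 0.282 = 0.221.
g_wv = 0.5508 − 0.221 = 0.33.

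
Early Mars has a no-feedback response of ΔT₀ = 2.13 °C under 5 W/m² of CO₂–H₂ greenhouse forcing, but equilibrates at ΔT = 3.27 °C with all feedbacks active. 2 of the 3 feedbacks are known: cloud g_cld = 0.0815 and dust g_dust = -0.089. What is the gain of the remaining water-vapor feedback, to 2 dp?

Amplification A = ΔT/ΔT₀ = 3.27/2.13 = 1.535.
Total gain g = 1 − 1/A = 1 − 1/1.535 = 0.3485.
Known gains sum to 0.0815 − 0.089 = -0.0075.
g_wv = 0.3485 + 0.0075 = 0.36.

0.36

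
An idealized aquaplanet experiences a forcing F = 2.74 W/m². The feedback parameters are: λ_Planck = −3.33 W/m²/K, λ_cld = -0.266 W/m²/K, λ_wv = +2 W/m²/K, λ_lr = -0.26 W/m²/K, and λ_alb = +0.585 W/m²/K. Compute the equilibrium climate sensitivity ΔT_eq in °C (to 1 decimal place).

2.2 °C

Net feedback parameter λ = (−3.33) + (-0.266) + (+2) + (-0.26) + (+0.585) = -1.271 W/m²/K.
ΔT = −F/λ = −2.74/(-1.271) = 2.2 °C.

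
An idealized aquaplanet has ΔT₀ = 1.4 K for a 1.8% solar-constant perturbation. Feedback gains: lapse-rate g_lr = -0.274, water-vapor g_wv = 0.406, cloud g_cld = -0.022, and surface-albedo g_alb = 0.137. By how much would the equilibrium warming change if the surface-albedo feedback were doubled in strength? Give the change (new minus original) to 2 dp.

0.41 K

Original: g = 0.247, ΔT = 1.4/(1−0.247) = 1.8592 K.
With doubled surface-albedo: g' = 0.384, ΔT' = 1.4/(1−0.384) = 2.2727 K.
Change = 2.2727 − 1.8592 = 0.41 K.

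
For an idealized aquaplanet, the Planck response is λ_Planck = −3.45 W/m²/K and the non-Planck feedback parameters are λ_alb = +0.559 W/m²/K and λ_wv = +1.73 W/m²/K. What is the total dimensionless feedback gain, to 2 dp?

0.66

Convert to gains: g_alb = 0.559/3.45 = 0.162; g_wv = 1.73/3.45 = 0.5014.
Total gain g = 0.6634.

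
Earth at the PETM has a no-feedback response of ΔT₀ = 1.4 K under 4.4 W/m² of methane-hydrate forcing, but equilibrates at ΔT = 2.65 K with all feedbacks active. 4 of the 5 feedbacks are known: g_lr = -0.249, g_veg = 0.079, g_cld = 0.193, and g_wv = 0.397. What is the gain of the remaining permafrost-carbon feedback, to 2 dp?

Amplification A = ΔT/ΔT₀ = 2.65/1.4 = 1.893.
Total gain g = 1 − 1/A = 1 − 1/1.893 = 0.4717.
Known gains sum to -0.249 + 0.079 + 0.193 + 0.397 = 0.42.
g_pf = 0.4717 − 0.42 = 0.05.

0.05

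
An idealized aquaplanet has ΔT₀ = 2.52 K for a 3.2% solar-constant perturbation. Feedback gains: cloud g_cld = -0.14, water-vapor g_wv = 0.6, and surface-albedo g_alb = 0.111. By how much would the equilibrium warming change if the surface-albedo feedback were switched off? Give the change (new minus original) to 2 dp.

-1.21 K

Original: g = 0.571, ΔT = 2.52/(1−0.571) = 5.8741 K.
Without surface-albedo: g' = 0.46, ΔT' = 2.52/(1−0.46) = 4.6667 K.
Change = 4.6667 − 5.8741 = -1.21 K.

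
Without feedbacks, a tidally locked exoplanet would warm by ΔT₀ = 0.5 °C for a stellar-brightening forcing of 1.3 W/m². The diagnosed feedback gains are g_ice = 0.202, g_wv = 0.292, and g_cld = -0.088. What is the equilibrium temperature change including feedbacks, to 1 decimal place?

Total gain g = 0.202 + 0.292 − 0.088 = 0.406.
Amplification A = 1/(1 − 0.406) = 1.684.
ΔT = 0.5 × 1.684 = 0.8 °C.

0.8 °C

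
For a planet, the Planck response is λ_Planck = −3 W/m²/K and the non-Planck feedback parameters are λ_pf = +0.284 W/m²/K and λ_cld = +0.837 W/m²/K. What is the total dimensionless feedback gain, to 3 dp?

0.374

Convert to gains: g_pf = 0.284/3 = 0.09467; g_cld = 0.837/3 = 0.279.
Total gain g = 0.37367.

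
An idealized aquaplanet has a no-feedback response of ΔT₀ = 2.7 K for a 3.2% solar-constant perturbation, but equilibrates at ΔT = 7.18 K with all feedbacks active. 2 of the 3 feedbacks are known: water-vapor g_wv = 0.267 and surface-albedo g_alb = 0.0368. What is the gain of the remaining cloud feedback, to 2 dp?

0.32

Amplification A = ΔT/ΔT₀ = 7.18/2.7 = 2.659.
Total gain g = 1 − 1/A = 1 − 1/2.659 = 0.6239.
Known gains sum to 0.267 + 0.0368 = 0.3038.
g_cld = 0.6239 − 0.3038 = 0.32.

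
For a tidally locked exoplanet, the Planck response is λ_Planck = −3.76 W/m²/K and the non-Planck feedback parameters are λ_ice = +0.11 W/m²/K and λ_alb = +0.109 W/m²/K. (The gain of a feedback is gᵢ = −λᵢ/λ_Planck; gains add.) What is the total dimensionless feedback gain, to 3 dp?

0.058

Convert to gains: g_ice = 0.11/3.76 = 0.02926; g_alb = 0.109/3.76 = 0.02899.
Total gain g = 0.05825.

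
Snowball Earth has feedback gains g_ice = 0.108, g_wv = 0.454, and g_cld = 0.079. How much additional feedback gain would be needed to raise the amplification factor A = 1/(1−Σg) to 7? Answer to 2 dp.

Current total gain = 0.641.
Target gain for A = 7: g* = 1 − 1/7 = 0.8571.
Additional gain needed = 0.8571 − 0.641 = 0.22.

0.22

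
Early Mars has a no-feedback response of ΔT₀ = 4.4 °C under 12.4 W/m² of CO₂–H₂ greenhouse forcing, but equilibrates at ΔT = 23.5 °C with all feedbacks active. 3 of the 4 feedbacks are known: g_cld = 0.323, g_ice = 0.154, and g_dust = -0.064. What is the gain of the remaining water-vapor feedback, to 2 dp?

Amplification A = ΔT/ΔT₀ = 23.5/4.4 = 5.341.
Total gain g = 1 − 1/A = 1 − 1/5.341 = 0.8128.
Known gains sum to 0.323 + 0.154 − 0.064 = 0.413.
g_wv = 0.8128 − 0.413 = 0.40.

0.40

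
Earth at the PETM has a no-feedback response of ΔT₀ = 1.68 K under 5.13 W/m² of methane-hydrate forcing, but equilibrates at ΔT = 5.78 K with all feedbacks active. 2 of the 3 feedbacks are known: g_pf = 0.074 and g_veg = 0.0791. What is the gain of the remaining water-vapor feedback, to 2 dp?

0.56

Amplification A = ΔT/ΔT₀ = 5.78/1.68 = 3.44.
Total gain g = 1 − 1/A = 1 − 1/3.44 = 0.7093.
Known gains sum to 0.074 + 0.0791 = 0.1531.
g_wv = 0.7093 − 0.1531 = 0.56.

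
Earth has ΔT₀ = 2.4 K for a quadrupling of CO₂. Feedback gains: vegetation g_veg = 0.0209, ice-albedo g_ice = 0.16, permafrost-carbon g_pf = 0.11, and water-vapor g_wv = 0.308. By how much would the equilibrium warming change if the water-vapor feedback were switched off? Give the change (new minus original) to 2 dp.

Original: g = 0.5989, ΔT = 2.4/(1−0.5989) = 5.9835 K.
Without water-vapor: g' = 0.2909, ΔT' = 2.4/(1−0.2909) = 3.3846 K.
Change = 3.3846 − 5.9835 = -2.60 K.

-2.60 K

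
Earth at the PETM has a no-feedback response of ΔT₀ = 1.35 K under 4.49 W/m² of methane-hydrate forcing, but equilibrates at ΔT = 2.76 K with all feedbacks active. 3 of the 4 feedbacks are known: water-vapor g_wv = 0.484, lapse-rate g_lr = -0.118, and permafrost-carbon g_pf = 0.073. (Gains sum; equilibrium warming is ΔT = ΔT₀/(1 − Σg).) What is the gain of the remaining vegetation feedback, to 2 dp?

0.07

Amplification A = ΔT/ΔT₀ = 2.76/1.35 = 2.044.
Total gain g = 1 − 1/A = 1 − 1/2.044 = 0.5108.
Known gains sum to 0.484 − 0.118 + 0.073 = 0.439.
g_veg = 0.5108 − 0.439 = 0.07.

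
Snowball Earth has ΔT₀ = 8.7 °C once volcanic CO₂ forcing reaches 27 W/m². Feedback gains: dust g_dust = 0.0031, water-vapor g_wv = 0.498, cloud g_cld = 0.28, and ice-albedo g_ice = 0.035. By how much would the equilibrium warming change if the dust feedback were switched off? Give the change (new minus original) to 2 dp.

Original: g = 0.8161, ΔT = 8.7/(1−0.8161) = 47.3083 °C.
Without dust: g' = 0.813, ΔT' = 8.7/(1−0.813) = 46.5241 °C.
Change = 46.5241 − 47.3083 = -0.78 °C.

-0.78 °C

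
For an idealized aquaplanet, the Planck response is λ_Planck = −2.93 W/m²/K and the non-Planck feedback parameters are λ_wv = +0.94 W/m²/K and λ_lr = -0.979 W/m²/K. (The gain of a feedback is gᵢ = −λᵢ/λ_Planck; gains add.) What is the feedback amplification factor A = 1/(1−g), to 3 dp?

Convert to gains: g_wv = 0.94/2.93 = 0.3208; g_lr = -0.979/2.93 = -0.3341.
Total gain g = -0.0133.
A = 1/(1 + 0.0133) = 0.987.

0.987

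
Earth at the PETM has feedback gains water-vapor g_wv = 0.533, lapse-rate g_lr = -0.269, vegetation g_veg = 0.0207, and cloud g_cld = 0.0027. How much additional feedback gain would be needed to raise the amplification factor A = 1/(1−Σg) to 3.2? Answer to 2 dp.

0.40

Current total gain = 0.2874.
Target gain for A = 3.2: g* = 1 − 1/3.2 = 0.6875.
Additional gain needed = 0.6875 − 0.2874 = 0.40.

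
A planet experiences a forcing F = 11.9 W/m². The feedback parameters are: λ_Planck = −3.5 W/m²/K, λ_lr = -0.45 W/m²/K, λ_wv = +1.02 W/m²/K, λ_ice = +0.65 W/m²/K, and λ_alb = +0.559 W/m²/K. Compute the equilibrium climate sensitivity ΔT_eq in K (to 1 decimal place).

Net feedback parameter λ = (−3.5) + (-0.45) + (+1.02) + (+0.65) + (+0.559) = -1.721 W/m²/K.
ΔT = −F/λ = −11.9/(-1.721) = 6.9 K.

6.9 K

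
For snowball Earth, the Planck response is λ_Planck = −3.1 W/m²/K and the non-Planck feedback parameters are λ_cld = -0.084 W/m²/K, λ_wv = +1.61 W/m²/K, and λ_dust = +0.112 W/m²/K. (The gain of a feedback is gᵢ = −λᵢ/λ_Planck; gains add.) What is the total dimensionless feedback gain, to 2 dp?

Convert to gains: g_cld = -0.084/3.1 = -0.0271; g_wv = 1.61/3.1 = 0.5194; g_dust = 0.112/3.1 = 0.03613.
Total gain g = 0.52843.

0.53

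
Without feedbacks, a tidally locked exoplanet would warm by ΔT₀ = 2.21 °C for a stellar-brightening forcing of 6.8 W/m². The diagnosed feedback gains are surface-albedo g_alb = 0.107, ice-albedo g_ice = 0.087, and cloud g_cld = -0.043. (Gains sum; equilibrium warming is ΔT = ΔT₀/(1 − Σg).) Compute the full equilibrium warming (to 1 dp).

2.6 °C

Total gain g = 0.107 + 0.087 − 0.043 = 0.151.
Amplification A = 1/(1 − 0.151) = 1.178.
ΔT = 2.21 × 1.178 = 2.6 °C.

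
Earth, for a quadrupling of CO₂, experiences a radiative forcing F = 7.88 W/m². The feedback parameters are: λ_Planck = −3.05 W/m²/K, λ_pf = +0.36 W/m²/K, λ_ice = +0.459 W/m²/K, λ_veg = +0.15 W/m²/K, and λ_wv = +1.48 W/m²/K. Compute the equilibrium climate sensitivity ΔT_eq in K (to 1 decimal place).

Net feedback parameter λ = (−3.05) + (+0.36) + (+0.459) + (+0.15) + (+1.48) = -0.601 W/m²/K.
ΔT = −F/λ = −7.88/(-0.601) = 13.1 K.

13.1 K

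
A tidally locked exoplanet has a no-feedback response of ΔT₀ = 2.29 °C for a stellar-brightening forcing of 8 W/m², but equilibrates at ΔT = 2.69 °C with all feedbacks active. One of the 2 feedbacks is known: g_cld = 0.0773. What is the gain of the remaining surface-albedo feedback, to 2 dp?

0.07

Amplification A = ΔT/ΔT₀ = 2.69/2.29 = 1.175.
Total gain g = 1 − 1/A = 1 − 1/1.175 = 0.1489.
The known gain is 0.0773.
g_alb = 0.1489 − 0.0773 = 0.07.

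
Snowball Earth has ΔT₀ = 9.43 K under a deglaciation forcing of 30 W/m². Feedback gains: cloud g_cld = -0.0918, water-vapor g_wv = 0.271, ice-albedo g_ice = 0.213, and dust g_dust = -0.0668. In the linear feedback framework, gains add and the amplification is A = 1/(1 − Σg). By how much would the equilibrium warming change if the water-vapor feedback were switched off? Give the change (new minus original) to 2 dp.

-4.01 K

Original: g = 0.3254, ΔT = 9.43/(1−0.3254) = 13.9787 K.
Without water-vapor: g' = 0.0544, ΔT' = 9.43/(1−0.0544) = 9.9725 K.
Change = 9.9725 − 13.9787 = -4.01 K.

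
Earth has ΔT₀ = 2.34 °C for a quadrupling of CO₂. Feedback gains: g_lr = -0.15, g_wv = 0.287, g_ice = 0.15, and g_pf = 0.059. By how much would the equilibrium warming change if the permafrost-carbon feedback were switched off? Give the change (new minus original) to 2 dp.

-0.30 °C

Original: g = 0.346, ΔT = 2.34/(1−0.346) = 3.5780 °C.
Without permafrost-carbon: g' = 0.287, ΔT' = 2.34/(1−0.287) = 3.2819 °C.
Change = 3.2819 − 3.5780 = -0.30 °C.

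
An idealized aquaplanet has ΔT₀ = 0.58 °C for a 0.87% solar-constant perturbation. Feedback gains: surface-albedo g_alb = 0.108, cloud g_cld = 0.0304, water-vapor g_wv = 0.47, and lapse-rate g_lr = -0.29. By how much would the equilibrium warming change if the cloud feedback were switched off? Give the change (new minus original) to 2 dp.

Original: g = 0.3184, ΔT = 0.58/(1−0.3184) = 0.8509 °C.
Without cloud: g' = 0.288, ΔT' = 0.58/(1−0.288) = 0.8146 °C.
Change = 0.8146 − 0.8509 = -0.04 °C.

-0.04 °C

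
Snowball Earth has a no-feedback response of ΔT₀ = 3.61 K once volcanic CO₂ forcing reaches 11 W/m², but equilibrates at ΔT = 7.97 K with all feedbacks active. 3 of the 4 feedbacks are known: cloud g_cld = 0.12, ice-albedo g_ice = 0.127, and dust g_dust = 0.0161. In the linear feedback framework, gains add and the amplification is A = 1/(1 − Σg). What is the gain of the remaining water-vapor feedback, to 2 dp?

Amplification A = ΔT/ΔT₀ = 7.97/3.61 = 2.208.
Total gain g = 1 − 1/A = 1 − 1/2.208 = 0.5471.
Known gains sum to 0.12 + 0.127 + 0.0161 = 0.2631.
g_wv = 0.5471 − 0.2631 = 0.28.

0.28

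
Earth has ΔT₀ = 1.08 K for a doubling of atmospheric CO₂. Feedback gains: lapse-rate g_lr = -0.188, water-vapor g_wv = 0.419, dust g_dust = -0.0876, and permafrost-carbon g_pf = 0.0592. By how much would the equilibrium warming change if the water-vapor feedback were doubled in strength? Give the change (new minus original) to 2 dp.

Original: g = 0.2026, ΔT = 1.08/(1−0.2026) = 1.3544 K.
With doubled water-vapor: g' = 0.6216, ΔT' = 1.08/(1−0.6216) = 2.8541 K.
Change = 2.8541 − 1.3544 = 1.50 K.

1.50 K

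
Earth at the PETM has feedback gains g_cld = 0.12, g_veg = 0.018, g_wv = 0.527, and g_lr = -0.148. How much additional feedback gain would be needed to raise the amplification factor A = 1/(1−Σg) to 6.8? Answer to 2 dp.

Current total gain = 0.517.
Target gain for A = 6.8: g* = 1 − 1/6.8 = 0.8529.
Additional gain needed = 0.8529 − 0.517 = 0.34.

0.34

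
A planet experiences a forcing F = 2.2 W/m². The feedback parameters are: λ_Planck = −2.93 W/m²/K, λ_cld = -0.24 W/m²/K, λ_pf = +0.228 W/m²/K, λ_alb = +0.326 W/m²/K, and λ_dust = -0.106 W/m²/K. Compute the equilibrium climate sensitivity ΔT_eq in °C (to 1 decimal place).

0.8 °C

Net feedback parameter λ = (−2.93) + (-0.24) + (+0.228) + (+0.326) + (-0.106) = -2.722 W/m²/K.
ΔT = −F/λ = −2.2/(-2.722) = 0.8 °C.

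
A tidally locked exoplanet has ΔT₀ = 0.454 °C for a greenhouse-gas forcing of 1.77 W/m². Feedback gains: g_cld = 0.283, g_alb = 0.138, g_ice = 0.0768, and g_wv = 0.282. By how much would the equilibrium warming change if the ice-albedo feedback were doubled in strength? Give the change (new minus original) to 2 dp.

1.10 °C

Original: g = 0.7798, ΔT = 0.454/(1−0.7798) = 2.0618 °C.
With doubled ice-albedo: g' = 0.8566, ΔT' = 0.454/(1−0.8566) = 3.1660 °C.
Change = 3.1660 − 2.0618 = 1.10 °C.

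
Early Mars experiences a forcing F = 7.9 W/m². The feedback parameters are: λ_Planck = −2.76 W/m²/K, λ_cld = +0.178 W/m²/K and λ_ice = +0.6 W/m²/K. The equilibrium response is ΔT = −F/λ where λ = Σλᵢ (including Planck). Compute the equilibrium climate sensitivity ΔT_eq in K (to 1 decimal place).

Net feedback parameter λ = (−2.76) + (+0.178) + (+0.6) = -1.982 W/m²/K.
ΔT = −F/λ = −7.9/(-1.982) = 4.0 K.

4.0 K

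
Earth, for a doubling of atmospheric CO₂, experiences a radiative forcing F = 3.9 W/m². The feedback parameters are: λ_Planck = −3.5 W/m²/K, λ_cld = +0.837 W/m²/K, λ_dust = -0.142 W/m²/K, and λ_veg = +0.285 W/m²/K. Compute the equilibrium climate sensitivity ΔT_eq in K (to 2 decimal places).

1.55 K

Net feedback parameter λ = (−3.5) + (+0.837) + (-0.142) + (+0.285) = -2.52 W/m²/K.
ΔT = −F/λ = −3.9/(-2.52) = 1.55 K.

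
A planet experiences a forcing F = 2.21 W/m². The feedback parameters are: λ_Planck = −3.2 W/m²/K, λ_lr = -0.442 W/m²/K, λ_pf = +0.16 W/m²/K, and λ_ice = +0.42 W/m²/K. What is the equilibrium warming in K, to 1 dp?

0.7 K

Net feedback parameter λ = (−3.2) + (-0.442) + (+0.16) + (+0.42) = -3.062 W/m²/K.
ΔT = −F/λ = −2.21/(-3.062) = 0.7 K.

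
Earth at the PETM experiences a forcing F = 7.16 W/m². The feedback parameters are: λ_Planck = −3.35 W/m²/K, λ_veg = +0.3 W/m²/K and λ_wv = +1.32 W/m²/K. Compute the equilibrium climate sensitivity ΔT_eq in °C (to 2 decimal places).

4.14 °C

Net feedback parameter λ = (−3.35) + (+0.3) + (+1.32) = -1.73 W/m²/K.
ΔT = −F/λ = −7.16/(-1.73) = 4.14 °C.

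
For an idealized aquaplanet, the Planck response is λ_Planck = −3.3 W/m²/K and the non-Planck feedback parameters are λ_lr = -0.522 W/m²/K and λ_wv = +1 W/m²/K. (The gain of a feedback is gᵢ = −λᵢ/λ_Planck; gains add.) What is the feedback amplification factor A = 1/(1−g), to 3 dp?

Convert to gains: g_lr = -0.522/3.3 = -0.1582; g_wv = 1/3.3 = 0.303.
Total gain g = 0.1448.
A = 1/(1 − 0.1448) = 1.169.

1.169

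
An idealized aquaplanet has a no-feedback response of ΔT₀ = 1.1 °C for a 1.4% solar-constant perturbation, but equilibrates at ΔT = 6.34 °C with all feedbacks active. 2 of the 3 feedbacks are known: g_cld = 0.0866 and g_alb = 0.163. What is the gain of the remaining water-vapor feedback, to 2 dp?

0.58

Amplification A = ΔT/ΔT₀ = 6.34/1.1 = 5.764.
Total gain g = 1 − 1/A = 1 − 1/5.764 = 0.8265.
Known gains sum to 0.0866 + 0.163 = 0.2496.
g_wv = 0.8265 − 0.2496 = 0.58.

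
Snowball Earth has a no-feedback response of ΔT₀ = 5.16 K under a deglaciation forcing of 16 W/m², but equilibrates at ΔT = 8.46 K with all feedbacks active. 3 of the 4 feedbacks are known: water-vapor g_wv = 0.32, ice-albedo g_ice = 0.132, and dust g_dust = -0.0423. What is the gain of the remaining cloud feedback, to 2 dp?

-0.02

Amplification A = ΔT/ΔT₀ = 8.46/5.16 = 1.64.
Total gain g = 1 − 1/A = 1 − 1/1.64 = 0.3902.
Known gains sum to 0.32 + 0.132 − 0.0423 = 0.4097.
g_cld = 0.3902 − 0.4097 = -0.02.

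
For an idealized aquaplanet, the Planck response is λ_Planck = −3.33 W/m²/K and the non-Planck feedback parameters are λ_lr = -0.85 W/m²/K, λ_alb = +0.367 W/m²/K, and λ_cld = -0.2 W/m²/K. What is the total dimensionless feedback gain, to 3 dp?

Convert to gains: g_lr = -0.85/3.33 = -0.2553; g_alb = 0.367/3.33 = 0.1102; g_cld = -0.2/3.33 = -0.06006.
Total gain g = -0.20516.

-0.205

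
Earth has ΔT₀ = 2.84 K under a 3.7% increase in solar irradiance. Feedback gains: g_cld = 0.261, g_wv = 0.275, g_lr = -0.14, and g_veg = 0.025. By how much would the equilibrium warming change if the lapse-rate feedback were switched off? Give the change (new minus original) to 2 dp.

Original: g = 0.421, ΔT = 2.84/(1−0.421) = 4.9050 K.
Without lapse-rate: g' = 0.561, ΔT' = 2.84/(1−0.561) = 6.4692 K.
Change = 6.4692 − 4.9050 = 1.56 K.

1.56 K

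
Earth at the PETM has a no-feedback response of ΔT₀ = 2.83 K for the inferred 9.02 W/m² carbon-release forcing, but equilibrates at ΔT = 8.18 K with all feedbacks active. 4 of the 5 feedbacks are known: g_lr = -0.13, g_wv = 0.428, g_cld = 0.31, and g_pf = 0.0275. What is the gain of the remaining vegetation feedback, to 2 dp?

Amplification A = ΔT/ΔT₀ = 8.18/2.83 = 2.89.
Total gain g = 1 − 1/A = 1 − 1/2.89 = 0.654.
Known gains sum to -0.13 + 0.428 + 0.31 + 0.0275 = 0.6355.
g_veg = 0.654 − 0.6355 = 0.02.

0.02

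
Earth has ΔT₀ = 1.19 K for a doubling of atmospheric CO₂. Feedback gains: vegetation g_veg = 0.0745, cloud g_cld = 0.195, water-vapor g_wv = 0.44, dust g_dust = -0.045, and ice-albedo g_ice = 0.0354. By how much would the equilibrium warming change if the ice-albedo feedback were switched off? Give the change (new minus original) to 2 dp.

Original: g = 0.6999, ΔT = 1.19/(1−0.6999) = 3.9653 K.
Without ice-albedo: g' = 0.6645, ΔT' = 1.19/(1−0.6645) = 3.5469 K.
Change = 3.5469 − 3.9653 = -0.42 K.

-0.42 K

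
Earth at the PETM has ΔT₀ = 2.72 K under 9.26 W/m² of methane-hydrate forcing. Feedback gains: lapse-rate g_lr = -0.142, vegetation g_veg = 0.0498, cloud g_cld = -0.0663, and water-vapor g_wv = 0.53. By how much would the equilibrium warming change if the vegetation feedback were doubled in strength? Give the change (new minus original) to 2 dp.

0.37 K

Original: g = 0.3715, ΔT = 2.72/(1−0.3715) = 4.3278 K.
With doubled vegetation: g' = 0.4213, ΔT' = 2.72/(1−0.4213) = 4.7002 K.
Change = 4.7002 − 4.3278 = 0.37 K.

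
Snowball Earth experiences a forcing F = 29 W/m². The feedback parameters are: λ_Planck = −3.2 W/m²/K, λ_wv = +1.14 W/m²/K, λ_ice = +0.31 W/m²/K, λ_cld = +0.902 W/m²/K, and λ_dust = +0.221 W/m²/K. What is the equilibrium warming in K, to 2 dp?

46.25 K

Net feedback parameter λ = (−3.2) + (+1.14) + (+0.31) + (+0.902) + (+0.221) = -0.627 W/m²/K.
ΔT = −F/λ = −29/(-0.627) = 46.25 K.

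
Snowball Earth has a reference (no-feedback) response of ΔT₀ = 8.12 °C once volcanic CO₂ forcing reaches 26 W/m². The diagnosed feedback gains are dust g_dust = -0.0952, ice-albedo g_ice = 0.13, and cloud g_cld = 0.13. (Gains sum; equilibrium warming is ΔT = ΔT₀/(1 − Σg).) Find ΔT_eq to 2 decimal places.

Total gain g = -0.0952 + 0.13 + 0.13 = 0.1648.
Amplification A = 1/(1 − 0.1648) = 1.197.
ΔT = 8.12 × 1.197 = 9.72 °C.

9.72 °C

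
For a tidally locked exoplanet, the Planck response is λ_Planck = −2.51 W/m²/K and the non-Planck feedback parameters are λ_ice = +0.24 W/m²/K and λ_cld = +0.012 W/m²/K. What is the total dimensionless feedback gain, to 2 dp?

0.10

Convert to gains: g_ice = 0.24/2.51 = 0.09562; g_cld = 0.012/2.51 = 0.004781.
Total gain g = 0.100401.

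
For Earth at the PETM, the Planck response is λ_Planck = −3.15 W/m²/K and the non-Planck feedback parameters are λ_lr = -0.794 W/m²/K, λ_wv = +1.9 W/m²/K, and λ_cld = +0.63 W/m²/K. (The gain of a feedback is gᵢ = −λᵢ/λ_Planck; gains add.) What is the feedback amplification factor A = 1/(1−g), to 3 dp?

Convert to gains: g_lr = -0.794/3.15 = -0.2521; g_wv = 1.9/3.15 = 0.6032; g_cld = 0.63/3.15 = 0.2.
Total gain g = 0.5511.
A = 1/(1 − 0.5511) = 2.228.

2.228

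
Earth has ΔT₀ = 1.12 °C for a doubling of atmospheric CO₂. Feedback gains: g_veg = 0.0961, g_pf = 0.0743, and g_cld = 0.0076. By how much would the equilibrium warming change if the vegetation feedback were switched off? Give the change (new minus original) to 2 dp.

Original: g = 0.178, ΔT = 1.12/(1−0.178) = 1.3625 °C.
Without vegetation: g' = 0.0819, ΔT' = 1.12/(1−0.0819) = 1.2199 °C.
Change = 1.2199 − 1.3625 = -0.14 °C.

-0.14 °C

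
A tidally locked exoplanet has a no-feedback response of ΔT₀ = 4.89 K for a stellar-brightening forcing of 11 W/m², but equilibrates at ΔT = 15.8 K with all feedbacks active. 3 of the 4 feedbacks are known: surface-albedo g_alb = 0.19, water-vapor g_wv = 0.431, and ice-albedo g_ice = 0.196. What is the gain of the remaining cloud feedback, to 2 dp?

Amplification A = ΔT/ΔT₀ = 15.8/4.89 = 3.231.
Total gain g = 1 − 1/A = 1 − 1/3.231 = 0.6905.
Known gains sum to 0.19 + 0.431 + 0.196 = 0.817.
g_cld = 0.6905 − 0.817 = -0.13.

-0.13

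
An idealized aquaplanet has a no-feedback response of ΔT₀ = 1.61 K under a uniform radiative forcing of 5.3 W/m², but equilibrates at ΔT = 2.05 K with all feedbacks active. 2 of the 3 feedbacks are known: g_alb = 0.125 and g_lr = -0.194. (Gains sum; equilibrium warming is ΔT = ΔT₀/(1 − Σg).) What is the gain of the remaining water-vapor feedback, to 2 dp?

Amplification A = ΔT/ΔT₀ = 2.05/1.61 = 1.273.
Total gain g = 1 − 1/A = 1 − 1/1.273 = 0.2145.
Known gains sum to 0.125 − 0.194 = -0.069.
g_wv = 0.2145 + 0.069 = 0.28.

0.28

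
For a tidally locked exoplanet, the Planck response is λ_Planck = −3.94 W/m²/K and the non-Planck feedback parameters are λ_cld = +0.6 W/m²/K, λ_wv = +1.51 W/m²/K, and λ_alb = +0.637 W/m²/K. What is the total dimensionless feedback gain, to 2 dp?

Convert to gains: g_cld = 0.6/3.94 = 0.1523; g_wv = 1.51/3.94 = 0.3832; g_alb = 0.637/3.94 = 0.1617.
Total gain g = 0.6972.

0.70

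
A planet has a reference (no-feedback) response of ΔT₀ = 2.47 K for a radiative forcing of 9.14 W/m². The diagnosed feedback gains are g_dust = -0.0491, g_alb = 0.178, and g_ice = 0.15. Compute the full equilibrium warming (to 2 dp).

Total gain g = -0.0491 + 0.178 + 0.15 = 0.2789.
Amplification A = 1/(1 − 0.2789) = 1.387.
ΔT = 2.47 × 1.387 = 3.43 K.

3.43 K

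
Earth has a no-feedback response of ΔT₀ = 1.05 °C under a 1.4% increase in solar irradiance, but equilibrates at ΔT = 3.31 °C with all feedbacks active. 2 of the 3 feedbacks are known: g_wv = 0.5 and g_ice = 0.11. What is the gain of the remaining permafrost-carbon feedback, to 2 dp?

0.07

Amplification A = ΔT/ΔT₀ = 3.31/1.05 = 3.152.
Total gain g = 1 − 1/A = 1 − 1/3.152 = 0.6827.
Known gains sum to 0.5 + 0.11 = 0.61.
g_pf = 0.6827 − 0.61 = 0.07.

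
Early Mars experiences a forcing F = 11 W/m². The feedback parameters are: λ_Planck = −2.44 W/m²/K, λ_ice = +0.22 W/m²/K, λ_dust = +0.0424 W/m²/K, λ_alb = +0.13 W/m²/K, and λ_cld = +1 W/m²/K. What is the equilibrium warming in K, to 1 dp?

Net feedback parameter λ = (−2.44) + (+0.22) + (+0.0424) + (+0.13) + (+1) = -1.0476 W/m²/K.
ΔT = −F/λ = −11/(-1.0476) = 10.5 K.

10.5 K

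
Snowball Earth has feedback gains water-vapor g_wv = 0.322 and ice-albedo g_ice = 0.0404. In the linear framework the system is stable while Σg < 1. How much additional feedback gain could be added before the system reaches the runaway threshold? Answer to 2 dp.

Current total gain = 0.322 + 0.0404 = 0.3624.
Margin to runaway = 1 − 0.3624 = 0.64.

0.64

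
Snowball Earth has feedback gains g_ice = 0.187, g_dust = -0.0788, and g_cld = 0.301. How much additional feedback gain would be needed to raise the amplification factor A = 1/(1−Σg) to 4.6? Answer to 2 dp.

Current total gain = 0.4092.
Target gain for A = 4.6: g* = 1 − 1/4.6 = 0.7826.
Additional gain needed = 0.7826 − 0.4092 = 0.37.

0.37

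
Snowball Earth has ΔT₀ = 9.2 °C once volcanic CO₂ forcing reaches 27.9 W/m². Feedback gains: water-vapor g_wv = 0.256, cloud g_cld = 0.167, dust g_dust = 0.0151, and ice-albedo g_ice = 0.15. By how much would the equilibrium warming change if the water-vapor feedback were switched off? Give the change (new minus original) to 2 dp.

Original: g = 0.5881, ΔT = 9.2/(1−0.5881) = 22.3355 °C.
Without water-vapor: g' = 0.3321, ΔT' = 9.2/(1−0.3321) = 13.7745 °C.
Change = 13.7745 − 22.3355 = -8.56 °C.

-8.56 °C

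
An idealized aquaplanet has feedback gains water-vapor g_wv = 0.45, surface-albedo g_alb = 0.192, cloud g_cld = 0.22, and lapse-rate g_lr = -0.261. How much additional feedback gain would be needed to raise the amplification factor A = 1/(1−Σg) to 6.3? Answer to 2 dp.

0.24

Current total gain = 0.601.
Target gain for A = 6.3: g* = 1 − 1/6.3 = 0.8413.
Additional gain needed = 0.8413 − 0.601 = 0.24.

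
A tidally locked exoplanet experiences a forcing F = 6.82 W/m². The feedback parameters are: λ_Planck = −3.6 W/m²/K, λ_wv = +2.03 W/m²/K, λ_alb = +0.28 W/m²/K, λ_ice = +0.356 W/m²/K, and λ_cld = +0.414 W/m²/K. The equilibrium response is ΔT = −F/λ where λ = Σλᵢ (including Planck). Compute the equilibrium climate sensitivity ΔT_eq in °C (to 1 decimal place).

13.1 °C

Net feedback parameter λ = (−3.6) + (+2.03) + (+0.28) + (+0.356) + (+0.414) = -0.52 W/m²/K.
ΔT = −F/λ = −6.82/(-0.52) = 13.1 °C.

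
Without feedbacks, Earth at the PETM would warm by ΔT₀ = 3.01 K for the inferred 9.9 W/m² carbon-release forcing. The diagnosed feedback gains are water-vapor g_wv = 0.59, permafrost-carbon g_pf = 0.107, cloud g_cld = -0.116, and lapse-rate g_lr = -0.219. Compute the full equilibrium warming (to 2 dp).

Total gain g = 0.59 + 0.107 − 0.116 − 0.219 = 0.362.
Amplification A = 1/(1 − 0.362) = 1.567.
ΔT = 3.01 × 1.567 = 4.72 K.

4.72 K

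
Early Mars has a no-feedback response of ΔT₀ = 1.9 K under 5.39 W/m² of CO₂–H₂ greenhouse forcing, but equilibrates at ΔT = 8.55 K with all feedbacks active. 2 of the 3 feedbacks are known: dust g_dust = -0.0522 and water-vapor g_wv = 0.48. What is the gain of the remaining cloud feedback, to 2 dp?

Amplification A = ΔT/ΔT₀ = 8.55/1.9 = 4.5.
Total gain g = 1 − 1/A = 1 − 1/4.5 = 0.7778.
Known gains sum to -0.0522 + 0.48 = 0.4278.
g_cld = 0.7778 − 0.4278 = 0.35.

0.35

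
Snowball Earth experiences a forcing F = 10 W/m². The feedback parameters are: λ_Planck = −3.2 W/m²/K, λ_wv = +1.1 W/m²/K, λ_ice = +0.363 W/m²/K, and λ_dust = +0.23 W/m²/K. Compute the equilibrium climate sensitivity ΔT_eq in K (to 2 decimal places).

Net feedback parameter λ = (−3.2) + (+1.1) + (+0.363) + (+0.23) = -1.507 W/m²/K.
ΔT = −F/λ = −10/(-1.507) = 6.64 K.

6.64 K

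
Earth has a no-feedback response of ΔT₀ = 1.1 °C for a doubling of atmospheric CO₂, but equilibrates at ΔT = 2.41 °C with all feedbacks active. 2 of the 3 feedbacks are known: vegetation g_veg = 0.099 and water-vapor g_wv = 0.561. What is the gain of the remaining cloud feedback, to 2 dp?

-0.12

Amplification A = ΔT/ΔT₀ = 2.41/1.1 = 2.191.
Total gain g = 1 − 1/A = 1 − 1/2.191 = 0.5436.
Known gains sum to 0.099 + 0.561 = 0.66.
g_cld = 0.5436 − 0.66 = -0.12.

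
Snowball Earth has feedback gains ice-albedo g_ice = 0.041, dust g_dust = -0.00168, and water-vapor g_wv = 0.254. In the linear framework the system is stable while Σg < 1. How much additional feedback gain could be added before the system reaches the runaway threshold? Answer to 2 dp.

Current total gain = 0.041 − 0.00168 + 0.254 = 0.29332.
Margin to runaway = 1 − 0.29332 = 0.71.

0.71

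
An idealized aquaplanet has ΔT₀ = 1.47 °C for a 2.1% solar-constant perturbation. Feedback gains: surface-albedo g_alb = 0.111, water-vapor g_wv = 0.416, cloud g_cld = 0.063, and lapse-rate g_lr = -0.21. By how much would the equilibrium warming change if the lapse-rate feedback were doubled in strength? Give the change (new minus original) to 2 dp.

Original: g = 0.38, ΔT = 1.47/(1−0.38) = 2.3710 °C.
With doubled lapse-rate: g' = 0.17, ΔT' = 1.47/(1−0.17) = 1.7711 °C.
Change = 1.7711 − 2.3710 = -0.60 °C.

-0.60 °C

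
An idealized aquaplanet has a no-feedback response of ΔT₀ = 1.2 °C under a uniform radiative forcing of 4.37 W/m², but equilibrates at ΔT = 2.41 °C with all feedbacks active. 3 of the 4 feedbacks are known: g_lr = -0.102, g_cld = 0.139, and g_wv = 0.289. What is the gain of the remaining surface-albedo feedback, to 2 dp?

0.18

Amplification A = ΔT/ΔT₀ = 2.41/1.2 = 2.008.
Total gain g = 1 − 1/A = 1 − 1/2.008 = 0.502.
Known gains sum to -0.102 + 0.139 + 0.289 = 0.326.
g_alb = 0.502 − 0.326 = 0.18.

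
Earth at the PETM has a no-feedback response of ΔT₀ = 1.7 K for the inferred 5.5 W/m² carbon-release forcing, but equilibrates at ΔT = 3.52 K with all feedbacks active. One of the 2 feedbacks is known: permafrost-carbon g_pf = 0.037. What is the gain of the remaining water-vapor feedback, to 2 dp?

Amplification A = ΔT/ΔT₀ = 3.52/1.7 = 2.071.
Total gain g = 1 − 1/A = 1 − 1/2.071 = 0.5171.
The known gain is 0.037.
g_wv = 0.5171 − 0.037 = 0.48.

0.48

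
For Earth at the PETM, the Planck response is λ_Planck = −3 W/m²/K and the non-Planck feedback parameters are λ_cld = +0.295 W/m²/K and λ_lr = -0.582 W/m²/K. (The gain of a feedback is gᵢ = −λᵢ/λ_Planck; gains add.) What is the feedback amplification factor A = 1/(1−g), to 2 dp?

0.91

Convert to gains: g_cld = 0.295/3 = 0.09833; g_lr = -0.582/3 = -0.194.
Total gain g = -0.09567.
A = 1/(1 + 0.09567) = 0.91.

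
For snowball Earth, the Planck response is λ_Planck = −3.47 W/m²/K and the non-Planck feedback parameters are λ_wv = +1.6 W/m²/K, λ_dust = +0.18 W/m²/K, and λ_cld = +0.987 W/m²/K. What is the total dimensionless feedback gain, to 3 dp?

0.797

Convert to gains: g_wv = 1.6/3.47 = 0.4611; g_dust = 0.18/3.47 = 0.05187; g_cld = 0.987/3.47 = 0.2844.
Total gain g = 0.79737.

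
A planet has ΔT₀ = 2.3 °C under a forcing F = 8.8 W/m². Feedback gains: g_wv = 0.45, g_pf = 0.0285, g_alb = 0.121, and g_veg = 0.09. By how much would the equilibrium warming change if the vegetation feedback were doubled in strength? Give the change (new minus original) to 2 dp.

3.02 °C

Original: g = 0.6895, ΔT = 2.3/(1−0.6895) = 7.4074 °C.
With doubled vegetation: g' = 0.7795, ΔT' = 2.3/(1−0.7795) = 10.4308 °C.
Change = 10.4308 − 7.4074 = 3.02 °C.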